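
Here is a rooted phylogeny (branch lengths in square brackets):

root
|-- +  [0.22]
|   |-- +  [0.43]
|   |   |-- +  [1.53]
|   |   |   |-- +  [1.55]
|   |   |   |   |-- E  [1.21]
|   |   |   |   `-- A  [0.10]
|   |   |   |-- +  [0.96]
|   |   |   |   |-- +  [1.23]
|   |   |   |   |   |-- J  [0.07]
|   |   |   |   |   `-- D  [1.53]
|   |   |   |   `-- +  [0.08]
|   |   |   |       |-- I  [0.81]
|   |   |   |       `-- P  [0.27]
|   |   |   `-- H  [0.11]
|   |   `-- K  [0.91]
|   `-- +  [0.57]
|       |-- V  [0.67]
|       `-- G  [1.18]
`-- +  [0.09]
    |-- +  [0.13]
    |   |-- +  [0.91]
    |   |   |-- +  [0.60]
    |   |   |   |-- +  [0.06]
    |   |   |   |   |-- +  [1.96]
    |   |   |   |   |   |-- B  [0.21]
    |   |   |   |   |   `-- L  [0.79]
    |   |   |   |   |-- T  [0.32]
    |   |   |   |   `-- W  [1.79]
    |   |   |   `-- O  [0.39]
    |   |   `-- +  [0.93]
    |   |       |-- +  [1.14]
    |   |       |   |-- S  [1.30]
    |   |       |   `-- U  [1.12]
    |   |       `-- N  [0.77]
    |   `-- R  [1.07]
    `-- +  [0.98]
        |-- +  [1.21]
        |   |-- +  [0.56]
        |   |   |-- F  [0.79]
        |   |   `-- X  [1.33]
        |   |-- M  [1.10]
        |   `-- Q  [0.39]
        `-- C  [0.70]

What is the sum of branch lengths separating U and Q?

6.81

The path runs U → … → MRCA → … → Q; the MRCA is the node subtending ((((((B,L),T,W),O),((S,U),N)),R),(((F,X),M,Q),C)).
Branch lengths along that path: 1.12 + 1.14 + 0.93 + 0.91 + 0.13 + 0.98 + 1.21 + 0.39 = 6.81.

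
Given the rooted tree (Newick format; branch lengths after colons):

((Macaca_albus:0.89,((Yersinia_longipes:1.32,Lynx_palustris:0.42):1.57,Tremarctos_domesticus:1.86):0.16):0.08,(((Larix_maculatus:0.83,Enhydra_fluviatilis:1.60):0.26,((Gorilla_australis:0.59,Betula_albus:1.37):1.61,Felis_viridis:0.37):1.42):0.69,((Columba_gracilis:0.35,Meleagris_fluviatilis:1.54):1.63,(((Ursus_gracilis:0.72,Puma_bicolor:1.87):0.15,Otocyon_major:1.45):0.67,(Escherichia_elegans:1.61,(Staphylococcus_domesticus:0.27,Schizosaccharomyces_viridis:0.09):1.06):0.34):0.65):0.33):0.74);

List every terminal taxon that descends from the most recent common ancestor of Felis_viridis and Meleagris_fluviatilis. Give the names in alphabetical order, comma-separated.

Tracing Felis_viridis: it sits inside ((Gorilla_australis,Betula_albus),Felis_viridis).
Tracing Meleagris_fluviatilis: it sits inside (Columba_gracilis,Meleagris_fluviatilis).
The smallest clade enclosing both is (((Larix_maculatus,Enhydra_fluviatilis),((Gorilla_australis,Betula_albus),Felis_viridis)),((Columba_gracilis,Meleagris_fluviatilis),(((Ursus_gracilis,Puma_bicolor),Otocyon_major),(Escherichia_elegans,(Staphylococcus_domesticus,Schizosaccharomyces_viridis))))); the answer is its 13 terminal taxa in alphabetical order.

Betula_albus, Columba_gracilis, Enhydra_fluviatilis, Escherichia_elegans, Felis_viridis, Gorilla_australis, Larix_maculatus, Meleagris_fluviatilis, Otocyon_major, Puma_bicolor, Schizosaccharomyces_viridis, Staphylococcus_domesticus, Ursus_gracilis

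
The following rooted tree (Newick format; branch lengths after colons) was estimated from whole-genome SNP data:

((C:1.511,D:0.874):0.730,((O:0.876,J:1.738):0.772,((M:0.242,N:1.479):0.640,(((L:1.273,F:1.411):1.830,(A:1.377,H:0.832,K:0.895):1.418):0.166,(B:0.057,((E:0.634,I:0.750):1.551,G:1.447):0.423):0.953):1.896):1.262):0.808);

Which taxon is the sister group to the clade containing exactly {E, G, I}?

B

The clade containing exactly {E, G, I} attaches to the tree at the node subtending (B,((E,I),G)).
The other lineage descending from that same node — the sister group — is the single tip B.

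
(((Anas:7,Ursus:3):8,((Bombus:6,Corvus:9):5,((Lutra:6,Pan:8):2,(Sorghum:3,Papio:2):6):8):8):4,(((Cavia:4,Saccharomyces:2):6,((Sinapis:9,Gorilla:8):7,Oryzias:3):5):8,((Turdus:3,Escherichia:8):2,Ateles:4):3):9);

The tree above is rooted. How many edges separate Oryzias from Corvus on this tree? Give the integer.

The MRCA of Oryzias and Corvus is the root of the tree.
From Oryzias up to that node: 4 branches. From Corvus up to the same node: 4 branches. Total: 4 + 4 = 8.

8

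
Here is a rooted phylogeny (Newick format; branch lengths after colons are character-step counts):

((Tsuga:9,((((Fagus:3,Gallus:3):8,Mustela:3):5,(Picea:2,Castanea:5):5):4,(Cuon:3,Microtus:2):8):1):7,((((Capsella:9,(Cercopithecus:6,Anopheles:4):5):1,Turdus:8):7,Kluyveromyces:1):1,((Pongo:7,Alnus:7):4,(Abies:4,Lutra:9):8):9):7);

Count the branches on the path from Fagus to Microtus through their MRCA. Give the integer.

6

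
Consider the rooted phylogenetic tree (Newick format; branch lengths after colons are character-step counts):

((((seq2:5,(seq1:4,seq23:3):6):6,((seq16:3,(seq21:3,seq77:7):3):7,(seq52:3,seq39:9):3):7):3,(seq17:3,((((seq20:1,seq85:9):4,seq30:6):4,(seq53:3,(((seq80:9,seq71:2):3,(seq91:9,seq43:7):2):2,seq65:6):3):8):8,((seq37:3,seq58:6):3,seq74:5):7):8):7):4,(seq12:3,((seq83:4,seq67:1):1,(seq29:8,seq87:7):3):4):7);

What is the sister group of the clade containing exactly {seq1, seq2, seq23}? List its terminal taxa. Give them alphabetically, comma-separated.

seq16, seq21, seq39, seq52, seq77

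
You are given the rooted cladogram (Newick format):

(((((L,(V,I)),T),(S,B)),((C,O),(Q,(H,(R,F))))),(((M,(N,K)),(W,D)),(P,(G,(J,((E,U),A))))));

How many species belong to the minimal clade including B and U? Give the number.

23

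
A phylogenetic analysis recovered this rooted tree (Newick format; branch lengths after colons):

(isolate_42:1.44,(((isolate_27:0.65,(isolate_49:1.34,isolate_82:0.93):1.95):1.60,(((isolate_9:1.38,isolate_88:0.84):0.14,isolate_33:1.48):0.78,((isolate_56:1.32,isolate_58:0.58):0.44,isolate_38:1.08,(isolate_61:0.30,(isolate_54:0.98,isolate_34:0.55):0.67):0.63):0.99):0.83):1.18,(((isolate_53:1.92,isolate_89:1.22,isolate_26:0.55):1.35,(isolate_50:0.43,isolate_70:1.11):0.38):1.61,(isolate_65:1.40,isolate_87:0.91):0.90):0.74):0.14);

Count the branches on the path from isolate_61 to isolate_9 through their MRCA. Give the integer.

The MRCA of isolate_61 and isolate_9 is the node subtending (((isolate_9,isolate_88),isolate_33),((isolate_56,isolate_58),isolate_38,(isolate_61,(isolate_54,isolate_34)))).
From isolate_61 up to that node: 3 branches. From isolate_9 up to the same node: 3 branches. Total: 3 + 3 = 6.

6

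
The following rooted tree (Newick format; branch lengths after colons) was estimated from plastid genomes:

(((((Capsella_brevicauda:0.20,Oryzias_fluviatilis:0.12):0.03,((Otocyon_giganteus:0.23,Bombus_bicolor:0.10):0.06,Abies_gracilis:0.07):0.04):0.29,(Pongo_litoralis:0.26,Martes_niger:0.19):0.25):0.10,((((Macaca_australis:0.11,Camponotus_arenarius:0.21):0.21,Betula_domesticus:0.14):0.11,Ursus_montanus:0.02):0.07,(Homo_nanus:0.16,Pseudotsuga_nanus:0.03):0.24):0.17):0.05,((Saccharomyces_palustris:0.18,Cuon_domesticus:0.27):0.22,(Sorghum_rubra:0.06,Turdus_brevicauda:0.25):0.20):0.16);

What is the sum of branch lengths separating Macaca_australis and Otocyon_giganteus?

1.39

The path runs Macaca_australis → … → MRCA → … → Otocyon_giganteus; the MRCA is the node subtending ((((Capsella_brevicauda,Oryzias_fluviatilis),((Otocyon_giganteus,Bombus_bicolor),Abies_gracilis)),(Pongo_litoralis,Martes_niger)),((((Macaca_australis,Camponotus_arenarius),Betula_domesticus),Ursus_montanus),(Homo_nanus,Pseudotsuga_nanus))).
Branch lengths along that path: 0.11 + 0.21 + 0.11 + 0.07 + 0.17 + 0.10 + 0.29 + 0.04 + 0.06 + 0.23 = 1.39.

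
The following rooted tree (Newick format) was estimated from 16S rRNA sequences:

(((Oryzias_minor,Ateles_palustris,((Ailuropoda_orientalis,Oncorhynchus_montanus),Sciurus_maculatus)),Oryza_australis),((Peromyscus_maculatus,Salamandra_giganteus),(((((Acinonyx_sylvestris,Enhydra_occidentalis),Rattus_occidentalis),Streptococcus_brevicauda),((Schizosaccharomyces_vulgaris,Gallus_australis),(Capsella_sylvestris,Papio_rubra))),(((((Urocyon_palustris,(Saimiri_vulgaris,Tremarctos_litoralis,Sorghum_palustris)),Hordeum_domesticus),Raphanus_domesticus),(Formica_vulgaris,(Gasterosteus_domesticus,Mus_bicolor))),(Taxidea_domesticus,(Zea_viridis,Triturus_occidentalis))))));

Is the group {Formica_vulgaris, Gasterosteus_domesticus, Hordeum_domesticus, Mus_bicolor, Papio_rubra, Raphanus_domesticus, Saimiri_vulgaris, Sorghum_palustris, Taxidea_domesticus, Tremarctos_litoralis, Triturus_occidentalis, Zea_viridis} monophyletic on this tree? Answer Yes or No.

No

The MRCA of the listed taxa subtends (((((Acinonyx_sylvestris,Enhydra_occidentalis),Rattus_occidentalis),Streptococcus_brevicauda),((Schizosaccharomyces_vulgaris,Gallus_australis),(Capsella_sylvestris,Papio_rubra))),(((((Urocyon_palustris,(Saimiri_vulgaris,Tremarctos_litoralis,Sorghum_palustris)),Hordeum_domesticus),Raphanus_domesticus),(Formica_vulgaris,(Gasterosteus_domesticus,Mus_bicolor))),(Taxidea_domesticus,(Zea_viridis,Triturus_occidentalis)))).
That clade also contains Acinonyx_sylvestris, Capsella_sylvestris, Enhydra_occidentalis, Gallus_australis, Rattus_occidentalis, Schizosaccharomyces_vulgaris, Streptococcus_brevicauda, Urocyon_palustris, which are not in the proposed group, so the group is not monophyletic.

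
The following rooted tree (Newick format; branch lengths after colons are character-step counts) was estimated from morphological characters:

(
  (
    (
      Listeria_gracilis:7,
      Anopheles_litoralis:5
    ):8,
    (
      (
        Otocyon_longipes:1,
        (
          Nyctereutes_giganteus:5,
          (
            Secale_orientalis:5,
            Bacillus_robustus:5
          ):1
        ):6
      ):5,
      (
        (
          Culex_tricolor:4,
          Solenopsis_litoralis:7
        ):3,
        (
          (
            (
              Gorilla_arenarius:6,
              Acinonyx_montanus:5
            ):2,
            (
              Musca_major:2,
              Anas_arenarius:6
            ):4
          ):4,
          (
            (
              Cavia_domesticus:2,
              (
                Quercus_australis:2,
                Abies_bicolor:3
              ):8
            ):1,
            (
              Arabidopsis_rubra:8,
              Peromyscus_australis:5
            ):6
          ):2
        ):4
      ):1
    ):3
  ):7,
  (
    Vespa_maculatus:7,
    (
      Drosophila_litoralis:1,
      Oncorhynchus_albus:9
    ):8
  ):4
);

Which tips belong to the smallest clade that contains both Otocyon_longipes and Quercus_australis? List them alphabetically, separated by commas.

Tracing Otocyon_longipes: it sits inside (Otocyon_longipes,(Nyctereutes_giganteus,(Secale_orientalis,Bacillus_robustus))).
Tracing Quercus_australis: it sits inside (Quercus_australis,Abies_bicolor).
The smallest clade enclosing both is ((Otocyon_longipes,(Nyctereutes_giganteus,(Secale_orientalis,Bacillus_robustus))),((Culex_tricolor,Solenopsis_litoralis),(((Gorilla_arenarius,Acinonyx_montanus),(Musca_major,Anas_arenarius)),((Cavia_domesticus,(Quercus_australis,Abies_bicolor)),(Arabidopsis_rubra,Peromyscus_australis))))); the answer is its 15 terminal taxa in alphabetical order.

Abies_bicolor, Acinonyx_montanus, Anas_arenarius, Arabidopsis_rubra, Bacillus_robustus, Cavia_domesticus, Culex_tricolor, Gorilla_arenarius, Musca_major, Nyctereutes_giganteus, Otocyon_longipes, Peromyscus_australis, Quercus_australis, Secale_orientalis, Solenopsis_litoralis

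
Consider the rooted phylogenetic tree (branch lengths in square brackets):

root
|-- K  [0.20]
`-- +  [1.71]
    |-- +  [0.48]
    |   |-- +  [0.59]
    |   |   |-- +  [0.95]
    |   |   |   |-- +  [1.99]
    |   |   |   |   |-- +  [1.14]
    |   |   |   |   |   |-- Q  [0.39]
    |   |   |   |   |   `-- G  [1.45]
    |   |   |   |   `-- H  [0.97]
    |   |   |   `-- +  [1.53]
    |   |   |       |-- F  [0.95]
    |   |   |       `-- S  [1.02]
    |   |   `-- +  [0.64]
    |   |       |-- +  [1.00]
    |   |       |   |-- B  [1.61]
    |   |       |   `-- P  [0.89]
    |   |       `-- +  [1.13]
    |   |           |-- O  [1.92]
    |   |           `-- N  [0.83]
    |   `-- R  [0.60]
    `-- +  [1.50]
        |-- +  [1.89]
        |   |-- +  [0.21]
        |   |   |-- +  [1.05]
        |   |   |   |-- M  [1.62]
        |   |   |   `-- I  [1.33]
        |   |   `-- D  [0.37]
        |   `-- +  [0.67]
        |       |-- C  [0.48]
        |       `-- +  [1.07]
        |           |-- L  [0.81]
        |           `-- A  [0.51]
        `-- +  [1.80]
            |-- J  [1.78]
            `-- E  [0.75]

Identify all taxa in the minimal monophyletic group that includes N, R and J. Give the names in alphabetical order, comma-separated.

Tracing N: it sits inside (O,N).
Tracing R: it sits inside (((((Q,G),H),(F,S)),((B,P),(O,N))),R).
Tracing J: it sits inside (J,E).
The smallest clade enclosing all 3 is ((((((Q,G),H),(F,S)),((B,P),(O,N))),R),((((M,I),D),(C,(L,A))),(J,E))); the answer is its 18 terminal taxa in alphabetical order.

A, B, C, D, E, F, G, H, I, J, L, M, N, O, P, Q, R, S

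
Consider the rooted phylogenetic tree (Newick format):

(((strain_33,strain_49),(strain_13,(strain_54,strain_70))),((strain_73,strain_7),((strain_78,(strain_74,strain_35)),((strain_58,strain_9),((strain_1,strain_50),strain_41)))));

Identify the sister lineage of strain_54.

strain_70

strain_54 attaches to the tree at the node subtending (strain_54,strain_70).
The other lineage descending from that same node — the sister group — is the single tip strain_70.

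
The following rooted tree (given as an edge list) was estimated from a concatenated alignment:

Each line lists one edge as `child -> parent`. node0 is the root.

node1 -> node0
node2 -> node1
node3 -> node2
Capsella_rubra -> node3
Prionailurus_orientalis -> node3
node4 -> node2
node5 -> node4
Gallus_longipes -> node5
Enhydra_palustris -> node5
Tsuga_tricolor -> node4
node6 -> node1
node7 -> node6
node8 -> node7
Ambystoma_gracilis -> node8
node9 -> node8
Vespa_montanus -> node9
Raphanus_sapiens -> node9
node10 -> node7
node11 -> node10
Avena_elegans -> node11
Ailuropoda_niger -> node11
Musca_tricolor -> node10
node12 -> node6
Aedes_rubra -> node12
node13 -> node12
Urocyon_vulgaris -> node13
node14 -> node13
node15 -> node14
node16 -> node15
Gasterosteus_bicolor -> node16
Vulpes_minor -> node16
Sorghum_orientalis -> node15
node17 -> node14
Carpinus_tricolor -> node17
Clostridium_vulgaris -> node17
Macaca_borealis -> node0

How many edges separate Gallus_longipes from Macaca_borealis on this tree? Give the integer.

The MRCA of Gallus_longipes and Macaca_borealis is the root of the tree.
From Gallus_longipes up to that node: 5 branches. From Macaca_borealis up to the same node: 1 branch. Total: 5 + 1 = 6.

6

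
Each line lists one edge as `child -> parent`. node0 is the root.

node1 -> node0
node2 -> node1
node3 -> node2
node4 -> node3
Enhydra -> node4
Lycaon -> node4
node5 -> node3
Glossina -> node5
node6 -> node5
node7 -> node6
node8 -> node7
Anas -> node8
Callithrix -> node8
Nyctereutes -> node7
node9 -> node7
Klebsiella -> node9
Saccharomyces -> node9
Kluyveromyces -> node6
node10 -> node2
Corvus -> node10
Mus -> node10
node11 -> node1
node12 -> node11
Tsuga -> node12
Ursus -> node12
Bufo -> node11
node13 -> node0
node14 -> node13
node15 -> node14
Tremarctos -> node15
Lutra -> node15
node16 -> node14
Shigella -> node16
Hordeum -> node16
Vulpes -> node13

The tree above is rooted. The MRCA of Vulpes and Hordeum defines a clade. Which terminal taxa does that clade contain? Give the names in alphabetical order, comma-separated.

Tracing Vulpes: it sits inside (((Tremarctos,Lutra),(Shigella,Hordeum)),Vulpes).
Tracing Hordeum: it sits inside (Shigella,Hordeum).
The smallest clade enclosing both is (((Tremarctos,Lutra),(Shigella,Hordeum)),Vulpes); the answer is its 5 terminal taxa in alphabetical order.

Hordeum, Lutra, Shigella, Tremarctos, Vulpes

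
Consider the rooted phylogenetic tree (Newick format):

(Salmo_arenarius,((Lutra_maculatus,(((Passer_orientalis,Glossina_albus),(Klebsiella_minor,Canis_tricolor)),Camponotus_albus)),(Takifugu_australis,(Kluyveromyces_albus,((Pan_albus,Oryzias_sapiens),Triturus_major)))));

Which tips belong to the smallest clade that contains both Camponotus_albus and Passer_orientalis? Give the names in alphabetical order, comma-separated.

Camponotus_albus, Canis_tricolor, Glossina_albus, Klebsiella_minor, Passer_orientalis

Tracing Camponotus_albus: it sits inside (((Passer_orientalis,Glossina_albus),(Klebsiella_minor,Canis_tricolor)),Camponotus_albus).
Tracing Passer_orientalis: it sits inside (Passer_orientalis,Glossina_albus).
The smallest clade enclosing both is (((Passer_orientalis,Glossina_albus),(Klebsiella_minor,Canis_tricolor)),Camponotus_albus); the answer is its 5 terminal taxa in alphabetical order.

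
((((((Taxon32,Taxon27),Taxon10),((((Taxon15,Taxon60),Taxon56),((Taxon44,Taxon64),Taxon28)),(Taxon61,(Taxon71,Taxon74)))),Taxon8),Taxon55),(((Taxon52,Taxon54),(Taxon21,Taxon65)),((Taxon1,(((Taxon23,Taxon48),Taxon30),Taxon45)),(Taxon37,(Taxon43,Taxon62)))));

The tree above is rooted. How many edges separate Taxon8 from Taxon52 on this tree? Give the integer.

7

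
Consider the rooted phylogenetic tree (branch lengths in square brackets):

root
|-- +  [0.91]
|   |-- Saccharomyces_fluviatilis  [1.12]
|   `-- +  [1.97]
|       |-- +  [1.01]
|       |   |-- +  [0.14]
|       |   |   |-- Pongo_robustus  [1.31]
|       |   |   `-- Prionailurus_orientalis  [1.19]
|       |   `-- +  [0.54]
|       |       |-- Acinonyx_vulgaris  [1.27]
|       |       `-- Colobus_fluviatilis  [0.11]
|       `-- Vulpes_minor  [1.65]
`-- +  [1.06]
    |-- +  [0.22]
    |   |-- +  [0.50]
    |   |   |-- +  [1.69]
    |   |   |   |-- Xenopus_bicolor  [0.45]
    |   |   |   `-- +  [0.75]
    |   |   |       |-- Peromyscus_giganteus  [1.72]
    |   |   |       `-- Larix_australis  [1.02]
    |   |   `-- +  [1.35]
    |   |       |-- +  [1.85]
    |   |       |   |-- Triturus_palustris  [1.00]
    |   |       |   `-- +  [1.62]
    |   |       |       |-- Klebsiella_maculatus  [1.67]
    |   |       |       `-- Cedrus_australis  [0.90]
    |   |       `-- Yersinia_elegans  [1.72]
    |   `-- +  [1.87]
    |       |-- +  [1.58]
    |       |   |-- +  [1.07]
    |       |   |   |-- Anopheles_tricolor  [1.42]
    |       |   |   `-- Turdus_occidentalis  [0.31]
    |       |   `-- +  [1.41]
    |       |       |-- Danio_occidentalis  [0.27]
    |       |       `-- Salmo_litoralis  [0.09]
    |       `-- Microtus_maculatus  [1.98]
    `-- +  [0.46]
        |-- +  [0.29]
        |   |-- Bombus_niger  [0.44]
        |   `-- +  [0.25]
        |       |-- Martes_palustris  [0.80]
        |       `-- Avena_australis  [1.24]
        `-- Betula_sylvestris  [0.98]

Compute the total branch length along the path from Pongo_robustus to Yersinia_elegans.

The path runs Pongo_robustus → … → MRCA → … → Yersinia_elegans; the MRCA is the root of the tree.
Branch lengths along that path: 1.31 + 0.14 + 1.01 + 1.97 + 0.91 + 1.06 + 0.22 + 0.50 + 1.35 + 1.72 = 10.19.

10.19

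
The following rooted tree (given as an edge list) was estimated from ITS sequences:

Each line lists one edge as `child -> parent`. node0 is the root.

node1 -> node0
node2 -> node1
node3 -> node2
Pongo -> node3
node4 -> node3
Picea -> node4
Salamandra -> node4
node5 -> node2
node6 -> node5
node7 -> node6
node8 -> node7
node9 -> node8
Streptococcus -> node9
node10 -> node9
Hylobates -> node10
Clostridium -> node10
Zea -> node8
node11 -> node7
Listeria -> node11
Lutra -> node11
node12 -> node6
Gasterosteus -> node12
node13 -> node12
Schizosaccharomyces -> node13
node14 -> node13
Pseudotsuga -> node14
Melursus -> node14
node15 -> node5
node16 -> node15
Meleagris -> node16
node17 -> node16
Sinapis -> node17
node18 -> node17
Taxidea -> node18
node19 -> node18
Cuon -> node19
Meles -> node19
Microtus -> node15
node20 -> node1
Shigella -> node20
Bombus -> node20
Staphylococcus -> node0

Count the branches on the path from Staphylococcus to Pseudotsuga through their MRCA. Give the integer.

The MRCA of Staphylococcus and Pseudotsuga is the root of the tree.
From Staphylococcus up to that node: 1 branch. From Pseudotsuga up to the same node: 8 branches. Total: 1 + 8 = 9.

9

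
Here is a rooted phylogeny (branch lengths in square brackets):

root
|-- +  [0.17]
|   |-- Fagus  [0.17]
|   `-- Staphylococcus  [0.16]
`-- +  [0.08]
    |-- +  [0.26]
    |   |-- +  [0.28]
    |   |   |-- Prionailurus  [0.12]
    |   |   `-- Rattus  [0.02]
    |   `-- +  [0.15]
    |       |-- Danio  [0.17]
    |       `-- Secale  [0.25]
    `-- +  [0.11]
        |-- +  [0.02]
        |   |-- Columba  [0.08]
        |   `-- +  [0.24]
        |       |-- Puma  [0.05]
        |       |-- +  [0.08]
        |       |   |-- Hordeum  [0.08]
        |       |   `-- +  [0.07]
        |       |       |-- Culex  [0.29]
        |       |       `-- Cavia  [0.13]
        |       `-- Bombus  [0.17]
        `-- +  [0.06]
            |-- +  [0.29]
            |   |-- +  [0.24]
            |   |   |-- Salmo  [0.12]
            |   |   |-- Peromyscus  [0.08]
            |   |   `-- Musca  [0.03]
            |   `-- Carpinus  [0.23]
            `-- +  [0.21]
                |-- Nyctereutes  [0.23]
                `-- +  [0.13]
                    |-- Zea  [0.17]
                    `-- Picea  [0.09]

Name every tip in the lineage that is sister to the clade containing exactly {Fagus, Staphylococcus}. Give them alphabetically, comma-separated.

Bombus, Carpinus, Cavia, Columba, Culex, Danio, Hordeum, Musca, Nyctereutes, Peromyscus, Picea, Prionailurus, Puma, Rattus, Salmo, Secale, Zea

The clade containing exactly {Fagus, Staphylococcus} attaches directly to the root of the tree.
The other lineage descending from that same node — the sister group — is (((Prionailurus,Rattus),(Danio,Secale)),((Columba,(Puma,(Hordeum,(Culex,Cavia)),Bombus)),(((Salmo,Peromyscus,Musca),Carpinus),(Nyctereutes,(Zea,Picea))))); its 17 tips in alphabetical order are the answer.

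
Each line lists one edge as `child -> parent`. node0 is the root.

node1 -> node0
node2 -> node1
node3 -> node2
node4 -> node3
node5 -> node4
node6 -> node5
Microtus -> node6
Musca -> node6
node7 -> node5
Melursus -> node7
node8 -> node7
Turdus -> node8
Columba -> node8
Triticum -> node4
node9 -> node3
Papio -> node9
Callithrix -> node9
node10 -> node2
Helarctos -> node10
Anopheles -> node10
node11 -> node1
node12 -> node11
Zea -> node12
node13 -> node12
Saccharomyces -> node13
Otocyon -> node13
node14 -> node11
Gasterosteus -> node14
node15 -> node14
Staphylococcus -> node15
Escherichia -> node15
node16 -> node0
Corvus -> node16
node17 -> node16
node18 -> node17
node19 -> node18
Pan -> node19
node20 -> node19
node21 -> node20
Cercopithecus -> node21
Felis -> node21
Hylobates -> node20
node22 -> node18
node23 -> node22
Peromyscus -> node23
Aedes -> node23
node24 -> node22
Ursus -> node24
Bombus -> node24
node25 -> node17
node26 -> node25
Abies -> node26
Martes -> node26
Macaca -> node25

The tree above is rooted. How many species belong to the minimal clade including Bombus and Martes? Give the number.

The MRCA of Bombus and Martes is the node subtending (((Pan,((Cercopithecus,Felis),Hylobates)),((Peromyscus,Aedes),(Ursus,Bombus))),((Abies,Martes),Macaca)).
That clade contains 11 terminal taxa: Abies, Aedes, Bombus, Cercopithecus, Felis, Hylobates, Macaca, Martes, Pan, Peromyscus, Ursus.

11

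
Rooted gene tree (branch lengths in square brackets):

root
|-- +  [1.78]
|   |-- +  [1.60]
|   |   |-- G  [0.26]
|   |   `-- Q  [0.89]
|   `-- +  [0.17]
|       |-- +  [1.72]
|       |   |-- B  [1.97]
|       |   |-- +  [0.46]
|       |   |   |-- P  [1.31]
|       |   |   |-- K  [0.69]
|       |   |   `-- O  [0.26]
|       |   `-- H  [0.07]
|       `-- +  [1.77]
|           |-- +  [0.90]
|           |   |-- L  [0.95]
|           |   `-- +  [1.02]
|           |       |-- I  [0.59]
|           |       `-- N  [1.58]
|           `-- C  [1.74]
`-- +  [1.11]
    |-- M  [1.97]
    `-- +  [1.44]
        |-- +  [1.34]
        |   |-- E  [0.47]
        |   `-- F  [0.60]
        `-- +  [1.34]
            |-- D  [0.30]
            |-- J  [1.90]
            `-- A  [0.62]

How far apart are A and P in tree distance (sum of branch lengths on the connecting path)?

9.95

The path runs A → … → MRCA → … → P; the MRCA is the root of the tree.
Branch lengths along that path: 0.62 + 1.34 + 1.44 + 1.11 + 1.78 + 0.17 + 1.72 + 0.46 + 1.31 = 9.95.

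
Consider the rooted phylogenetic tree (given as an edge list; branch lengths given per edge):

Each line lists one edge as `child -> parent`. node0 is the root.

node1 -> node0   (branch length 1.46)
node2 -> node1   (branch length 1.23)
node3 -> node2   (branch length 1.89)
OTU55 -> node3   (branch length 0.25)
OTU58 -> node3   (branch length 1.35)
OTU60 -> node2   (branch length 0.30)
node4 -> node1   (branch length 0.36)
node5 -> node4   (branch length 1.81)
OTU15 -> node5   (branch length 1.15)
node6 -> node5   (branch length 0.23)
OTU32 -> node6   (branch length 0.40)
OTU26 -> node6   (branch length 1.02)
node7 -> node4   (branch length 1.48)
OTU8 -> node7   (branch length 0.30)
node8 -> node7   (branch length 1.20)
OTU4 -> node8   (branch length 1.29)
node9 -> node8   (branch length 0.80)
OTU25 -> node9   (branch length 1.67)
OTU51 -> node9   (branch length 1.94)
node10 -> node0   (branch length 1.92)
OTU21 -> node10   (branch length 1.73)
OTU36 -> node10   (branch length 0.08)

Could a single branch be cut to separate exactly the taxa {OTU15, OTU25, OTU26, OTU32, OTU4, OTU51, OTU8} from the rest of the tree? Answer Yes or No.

Yes

The most recent common ancestor of these taxa subtends ((OTU15,(OTU32,OTU26)),(OTU8,(OTU4,(OTU25,OTU51)))).
That clade has exactly 7 tips — every listed taxon and nothing else — so the group is monophyletic.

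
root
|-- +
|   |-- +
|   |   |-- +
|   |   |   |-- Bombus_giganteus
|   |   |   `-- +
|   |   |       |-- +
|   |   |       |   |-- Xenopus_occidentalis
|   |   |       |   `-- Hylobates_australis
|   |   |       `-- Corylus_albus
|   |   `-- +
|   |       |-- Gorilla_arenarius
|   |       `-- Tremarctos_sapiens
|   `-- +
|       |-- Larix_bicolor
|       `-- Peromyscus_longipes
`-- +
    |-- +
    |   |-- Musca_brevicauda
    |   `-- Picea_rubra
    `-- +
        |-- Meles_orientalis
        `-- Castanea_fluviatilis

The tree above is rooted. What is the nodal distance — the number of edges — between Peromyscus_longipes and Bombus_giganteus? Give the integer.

The MRCA of Peromyscus_longipes and Bombus_giganteus is the node subtending (((Bombus_giganteus,((Xenopus_occidentalis,Hylobates_australis),Corylus_albus)),(Gorilla_arenarius,Tremarctos_sapiens)),(Larix_bicolor,Peromyscus_longipes)).
From Peromyscus_longipes up to that node: 2 branches. From Bombus_giganteus up to the same node: 3 branches. Total: 2 + 3 = 5.

5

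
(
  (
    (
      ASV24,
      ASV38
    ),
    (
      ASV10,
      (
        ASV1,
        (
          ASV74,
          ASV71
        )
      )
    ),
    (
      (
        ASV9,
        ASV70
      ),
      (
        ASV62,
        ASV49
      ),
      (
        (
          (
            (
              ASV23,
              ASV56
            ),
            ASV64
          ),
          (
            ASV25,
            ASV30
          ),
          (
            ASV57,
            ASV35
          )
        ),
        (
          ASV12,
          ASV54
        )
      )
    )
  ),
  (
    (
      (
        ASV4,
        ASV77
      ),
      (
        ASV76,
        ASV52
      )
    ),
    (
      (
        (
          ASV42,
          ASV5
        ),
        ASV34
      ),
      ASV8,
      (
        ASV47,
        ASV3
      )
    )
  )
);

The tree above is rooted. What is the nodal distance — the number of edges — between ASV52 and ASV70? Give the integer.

The MRCA of ASV52 and ASV70 is the root of the tree.
From ASV52 up to that node: 4 branches. From ASV70 up to the same node: 4 branches. Total: 4 + 4 = 8.

8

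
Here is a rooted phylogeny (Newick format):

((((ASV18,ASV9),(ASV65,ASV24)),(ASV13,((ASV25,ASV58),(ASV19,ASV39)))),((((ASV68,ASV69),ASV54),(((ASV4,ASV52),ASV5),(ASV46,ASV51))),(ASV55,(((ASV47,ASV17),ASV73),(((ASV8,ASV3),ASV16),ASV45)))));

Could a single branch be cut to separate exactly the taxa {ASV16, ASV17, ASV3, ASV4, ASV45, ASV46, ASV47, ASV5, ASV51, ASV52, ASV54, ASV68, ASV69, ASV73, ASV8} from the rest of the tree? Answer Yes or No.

The MRCA of the listed taxa subtends ((((ASV68,ASV69),ASV54),(((ASV4,ASV52),ASV5),(ASV46,ASV51))),(ASV55,(((ASV47,ASV17),ASV73),(((ASV8,ASV3),ASV16),ASV45)))).
That clade also contains ASV55, which is not in the proposed group, so the group is not monophyletic.

No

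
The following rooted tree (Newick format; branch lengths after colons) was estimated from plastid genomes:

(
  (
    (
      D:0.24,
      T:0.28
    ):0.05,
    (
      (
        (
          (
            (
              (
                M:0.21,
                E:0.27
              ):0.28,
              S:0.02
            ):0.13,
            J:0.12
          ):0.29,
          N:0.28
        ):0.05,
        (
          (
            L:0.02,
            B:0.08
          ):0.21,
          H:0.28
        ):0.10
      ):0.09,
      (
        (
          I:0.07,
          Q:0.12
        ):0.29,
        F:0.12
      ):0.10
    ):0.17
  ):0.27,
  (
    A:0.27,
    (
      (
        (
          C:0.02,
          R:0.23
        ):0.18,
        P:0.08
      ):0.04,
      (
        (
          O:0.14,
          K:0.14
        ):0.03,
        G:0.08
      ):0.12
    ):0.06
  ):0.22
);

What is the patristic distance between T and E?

1.61

The path runs T → … → MRCA → … → E; the MRCA is the node subtending ((D,T),((((((M,E),S),J),N),((L,B),H)),((I,Q),F))).
Branch lengths along that path: 0.28 + 0.05 + 0.17 + 0.09 + 0.05 + 0.29 + 0.13 + 0.28 + 0.27 = 1.61.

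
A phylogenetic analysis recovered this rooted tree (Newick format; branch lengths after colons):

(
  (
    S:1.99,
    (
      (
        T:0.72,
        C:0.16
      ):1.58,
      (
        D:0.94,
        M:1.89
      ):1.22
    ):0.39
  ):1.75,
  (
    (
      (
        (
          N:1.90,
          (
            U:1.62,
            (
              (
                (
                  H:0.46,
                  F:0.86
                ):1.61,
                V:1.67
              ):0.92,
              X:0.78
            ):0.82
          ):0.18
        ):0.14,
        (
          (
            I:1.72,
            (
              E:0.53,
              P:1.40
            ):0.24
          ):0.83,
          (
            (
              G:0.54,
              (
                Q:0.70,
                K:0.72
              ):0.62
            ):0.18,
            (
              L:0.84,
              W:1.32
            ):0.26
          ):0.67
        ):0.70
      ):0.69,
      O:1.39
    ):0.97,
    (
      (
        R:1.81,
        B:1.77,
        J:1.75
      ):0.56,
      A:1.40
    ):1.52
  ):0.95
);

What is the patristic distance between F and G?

The path runs F → … → MRCA → … → G; the MRCA is the node subtending ((N,(U,(((H,F),V),X))),((I,(E,P)),((G,(Q,K)),(L,W)))).
Branch lengths along that path: 0.86 + 1.61 + 0.92 + 0.82 + 0.18 + 0.14 + 0.70 + 0.67 + 0.18 + 0.54 = 6.62.

6.62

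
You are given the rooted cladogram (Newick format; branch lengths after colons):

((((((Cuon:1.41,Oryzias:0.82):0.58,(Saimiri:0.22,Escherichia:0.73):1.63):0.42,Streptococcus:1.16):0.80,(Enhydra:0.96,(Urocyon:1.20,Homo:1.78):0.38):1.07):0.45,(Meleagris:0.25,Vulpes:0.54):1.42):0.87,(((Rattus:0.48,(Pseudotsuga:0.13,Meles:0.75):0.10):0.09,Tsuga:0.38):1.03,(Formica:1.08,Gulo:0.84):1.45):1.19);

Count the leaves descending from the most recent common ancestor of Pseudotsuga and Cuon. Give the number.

16

The MRCA of Pseudotsuga and Cuon is the root, so the clade is the entire tree.
That clade contains 16 terminal taxa: Cuon, Enhydra, Escherichia, Formica, Gulo, Homo, Meleagris, Meles, Oryzias, Pseudotsuga, Rattus, Saimiri, Streptococcus, Tsuga, Urocyon, Vulpes.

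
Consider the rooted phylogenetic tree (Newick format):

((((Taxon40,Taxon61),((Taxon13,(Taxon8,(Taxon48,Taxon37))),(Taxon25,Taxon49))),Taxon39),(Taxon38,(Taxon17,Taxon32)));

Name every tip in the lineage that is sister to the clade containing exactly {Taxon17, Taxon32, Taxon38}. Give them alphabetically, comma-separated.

The clade containing exactly {Taxon17, Taxon32, Taxon38} attaches directly to the root of the tree.
The other lineage descending from that same node — the sister group — is (((Taxon40,Taxon61),((Taxon13,(Taxon8,(Taxon48,Taxon37))),(Taxon25,Taxon49))),Taxon39); its 9 tips in alphabetical order are the answer.

Taxon13, Taxon25, Taxon37, Taxon39, Taxon40, Taxon48, Taxon49, Taxon61, Taxon8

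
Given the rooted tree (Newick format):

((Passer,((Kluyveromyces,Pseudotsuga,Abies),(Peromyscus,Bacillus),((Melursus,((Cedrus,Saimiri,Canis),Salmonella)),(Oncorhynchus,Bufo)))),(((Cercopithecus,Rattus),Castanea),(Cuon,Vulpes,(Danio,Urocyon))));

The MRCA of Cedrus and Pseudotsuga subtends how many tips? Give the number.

12

The MRCA of Cedrus and Pseudotsuga is the node subtending ((Kluyveromyces,Pseudotsuga,Abies),(Peromyscus,Bacillus),((Melursus,((Cedrus,Saimiri,Canis),Salmonella)),(Oncorhynchus,Bufo))).
That clade contains 12 terminal taxa: Abies, Bacillus, Bufo, Canis, Cedrus, Kluyveromyces, Melursus, Oncorhynchus, Peromyscus, Pseudotsuga, Saimiri, Salmonella.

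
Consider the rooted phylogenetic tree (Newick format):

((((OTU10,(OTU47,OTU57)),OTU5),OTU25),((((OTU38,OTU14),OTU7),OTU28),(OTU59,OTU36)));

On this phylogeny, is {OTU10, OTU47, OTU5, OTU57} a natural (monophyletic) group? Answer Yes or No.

Yes

The most recent common ancestor of these taxa subtends ((OTU10,(OTU47,OTU57)),OTU5).
That clade has exactly 4 tips — every listed taxon and nothing else — so the group is monophyletic.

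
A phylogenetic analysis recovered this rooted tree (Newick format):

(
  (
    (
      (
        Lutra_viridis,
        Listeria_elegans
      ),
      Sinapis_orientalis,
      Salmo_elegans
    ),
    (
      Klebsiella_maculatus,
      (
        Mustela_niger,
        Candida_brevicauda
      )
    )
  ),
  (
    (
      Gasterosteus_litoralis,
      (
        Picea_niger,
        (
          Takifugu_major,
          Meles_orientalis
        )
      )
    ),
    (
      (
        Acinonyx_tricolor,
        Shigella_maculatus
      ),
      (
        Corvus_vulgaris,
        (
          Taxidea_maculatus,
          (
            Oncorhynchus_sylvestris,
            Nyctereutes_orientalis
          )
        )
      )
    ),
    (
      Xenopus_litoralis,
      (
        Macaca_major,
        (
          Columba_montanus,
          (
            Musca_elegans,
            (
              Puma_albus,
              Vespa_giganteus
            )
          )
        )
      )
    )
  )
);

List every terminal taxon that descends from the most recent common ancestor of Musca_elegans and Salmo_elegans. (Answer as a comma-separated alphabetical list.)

Acinonyx_tricolor, Candida_brevicauda, Columba_montanus, Corvus_vulgaris, Gasterosteus_litoralis, Klebsiella_maculatus, Listeria_elegans, Lutra_viridis, Macaca_major, Meles_orientalis, Musca_elegans, Mustela_niger, Nyctereutes_orientalis, Oncorhynchus_sylvestris, Picea_niger, Puma_albus, Salmo_elegans, Shigella_maculatus, Sinapis_orientalis, Takifugu_major, Taxidea_maculatus, Vespa_giganteus, Xenopus_litoralis

Tracing Musca_elegans: it sits inside (Musca_elegans,(Puma_albus,Vespa_giganteus)).
Tracing Salmo_elegans: it sits inside ((Lutra_viridis,Listeria_elegans),Sinapis_orientalis,Salmo_elegans).
The smallest clade enclosing both is the whole tree (their MRCA is the root), so the answer is all 23 tips in alphabetical order.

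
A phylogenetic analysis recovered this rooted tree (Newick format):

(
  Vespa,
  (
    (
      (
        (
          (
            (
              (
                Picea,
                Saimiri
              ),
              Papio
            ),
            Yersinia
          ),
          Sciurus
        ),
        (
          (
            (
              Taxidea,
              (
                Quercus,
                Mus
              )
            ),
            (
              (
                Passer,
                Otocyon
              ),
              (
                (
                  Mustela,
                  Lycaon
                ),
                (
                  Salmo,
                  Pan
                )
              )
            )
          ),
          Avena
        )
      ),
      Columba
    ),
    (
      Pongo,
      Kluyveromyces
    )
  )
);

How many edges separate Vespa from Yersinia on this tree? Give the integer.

7

The MRCA of Vespa and Yersinia is the root of the tree.
From Vespa up to that node: 1 branch. From Yersinia up to the same node: 6 branches. Total: 1 + 6 = 7.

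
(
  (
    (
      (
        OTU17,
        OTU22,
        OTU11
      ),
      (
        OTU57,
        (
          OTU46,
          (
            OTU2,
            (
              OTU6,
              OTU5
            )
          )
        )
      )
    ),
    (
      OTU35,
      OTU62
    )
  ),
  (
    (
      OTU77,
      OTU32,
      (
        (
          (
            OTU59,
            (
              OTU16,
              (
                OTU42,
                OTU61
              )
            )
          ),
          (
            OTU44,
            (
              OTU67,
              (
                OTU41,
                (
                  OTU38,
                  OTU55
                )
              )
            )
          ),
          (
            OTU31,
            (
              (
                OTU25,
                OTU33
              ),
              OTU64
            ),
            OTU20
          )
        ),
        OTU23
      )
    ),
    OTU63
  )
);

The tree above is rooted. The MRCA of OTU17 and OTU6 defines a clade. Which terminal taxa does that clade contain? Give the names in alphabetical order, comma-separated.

OTU11, OTU17, OTU2, OTU22, OTU46, OTU5, OTU57, OTU6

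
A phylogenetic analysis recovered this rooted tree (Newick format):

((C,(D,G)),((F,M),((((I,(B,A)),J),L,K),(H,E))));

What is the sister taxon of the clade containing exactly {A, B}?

The clade containing exactly {A, B} attaches to the tree at the node subtending (I,(B,A)).
The other lineage descending from that same node — the sister group — is the single tip I.

I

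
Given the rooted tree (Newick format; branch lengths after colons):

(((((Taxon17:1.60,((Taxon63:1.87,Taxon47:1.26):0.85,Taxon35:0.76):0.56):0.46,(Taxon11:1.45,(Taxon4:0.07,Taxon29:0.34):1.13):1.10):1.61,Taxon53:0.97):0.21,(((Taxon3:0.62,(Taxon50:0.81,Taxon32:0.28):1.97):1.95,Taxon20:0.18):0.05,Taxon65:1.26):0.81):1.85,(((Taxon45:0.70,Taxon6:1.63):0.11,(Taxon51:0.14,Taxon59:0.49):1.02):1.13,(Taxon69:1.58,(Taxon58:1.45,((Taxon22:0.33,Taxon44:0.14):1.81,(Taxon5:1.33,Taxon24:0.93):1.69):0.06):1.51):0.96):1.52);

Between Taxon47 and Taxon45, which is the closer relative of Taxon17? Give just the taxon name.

Taxon47

The MRCA of Taxon17 and Taxon47 subtends (Taxon17,((Taxon63,Taxon47),Taxon35)) (4 taxa).
The MRCA of Taxon17 and Taxon45 is the root, subtending the entire tree (23 taxa).
The first is nested inside the second, so Taxon17 shares a more recent common ancestor with Taxon47.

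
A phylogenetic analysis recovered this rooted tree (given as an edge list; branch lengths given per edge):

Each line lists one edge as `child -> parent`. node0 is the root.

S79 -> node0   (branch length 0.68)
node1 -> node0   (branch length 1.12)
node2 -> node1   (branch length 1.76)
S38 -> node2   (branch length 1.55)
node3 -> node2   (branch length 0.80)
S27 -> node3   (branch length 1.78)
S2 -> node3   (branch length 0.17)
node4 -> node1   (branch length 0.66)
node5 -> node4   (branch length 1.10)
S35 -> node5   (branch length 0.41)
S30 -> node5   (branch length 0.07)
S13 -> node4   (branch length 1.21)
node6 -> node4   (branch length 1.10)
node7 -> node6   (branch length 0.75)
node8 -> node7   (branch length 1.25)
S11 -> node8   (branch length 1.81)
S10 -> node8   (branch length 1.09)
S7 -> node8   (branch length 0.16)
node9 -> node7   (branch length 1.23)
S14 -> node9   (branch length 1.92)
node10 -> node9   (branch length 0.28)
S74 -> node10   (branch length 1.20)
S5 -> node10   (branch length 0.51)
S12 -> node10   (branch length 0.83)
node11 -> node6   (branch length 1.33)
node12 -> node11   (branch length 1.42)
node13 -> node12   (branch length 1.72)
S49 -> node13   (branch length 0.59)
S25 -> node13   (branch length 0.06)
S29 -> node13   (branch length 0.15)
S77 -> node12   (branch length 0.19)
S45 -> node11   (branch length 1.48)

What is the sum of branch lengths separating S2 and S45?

7.30

The path runs S2 → … → MRCA → … → S45; the MRCA is the node subtending ((S38,(S27,S2)),((S35,S30),S13,(((S11,S10,S7),(S14,(S74,S5,S12))),(((S49,S25,S29),S77),S45)))).
Branch lengths along that path: 0.17 + 0.80 + 1.76 + 0.66 + 1.10 + 1.33 + 1.48 = 7.30.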